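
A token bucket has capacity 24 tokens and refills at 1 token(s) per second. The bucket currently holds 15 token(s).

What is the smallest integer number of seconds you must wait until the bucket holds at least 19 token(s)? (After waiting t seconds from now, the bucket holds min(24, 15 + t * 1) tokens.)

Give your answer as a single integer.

Need 15 + t * 1 >= 19, so t >= 4/1.
Smallest integer t = ceil(4/1) = 4.

Answer: 4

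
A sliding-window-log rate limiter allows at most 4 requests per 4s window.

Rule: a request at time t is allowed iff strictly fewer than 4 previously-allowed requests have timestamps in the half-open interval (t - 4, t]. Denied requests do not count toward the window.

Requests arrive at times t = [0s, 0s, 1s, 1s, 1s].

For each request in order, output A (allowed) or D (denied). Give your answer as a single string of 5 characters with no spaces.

Tracking allowed requests in the window:
  req#1 t=0s: ALLOW
  req#2 t=0s: ALLOW
  req#3 t=1s: ALLOW
  req#4 t=1s: ALLOW
  req#5 t=1s: DENY

Answer: AAAAD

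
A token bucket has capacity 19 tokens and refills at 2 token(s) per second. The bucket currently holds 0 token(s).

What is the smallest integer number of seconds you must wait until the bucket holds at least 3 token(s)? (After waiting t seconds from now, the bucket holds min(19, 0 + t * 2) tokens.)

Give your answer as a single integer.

Answer: 2

Derivation:
Need 0 + t * 2 >= 3, so t >= 3/2.
Smallest integer t = ceil(3/2) = 2.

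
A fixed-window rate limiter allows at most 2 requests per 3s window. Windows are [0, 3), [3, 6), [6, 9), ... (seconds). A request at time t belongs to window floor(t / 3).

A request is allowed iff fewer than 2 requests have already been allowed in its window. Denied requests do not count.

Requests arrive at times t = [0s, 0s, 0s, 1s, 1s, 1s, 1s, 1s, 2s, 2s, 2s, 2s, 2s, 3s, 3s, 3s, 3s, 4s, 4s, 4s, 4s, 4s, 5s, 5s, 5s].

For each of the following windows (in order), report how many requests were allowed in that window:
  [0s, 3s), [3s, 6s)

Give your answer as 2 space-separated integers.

Answer: 2 2

Derivation:
Processing requests:
  req#1 t=0s (window 0): ALLOW
  req#2 t=0s (window 0): ALLOW
  req#3 t=0s (window 0): DENY
  req#4 t=1s (window 0): DENY
  req#5 t=1s (window 0): DENY
  req#6 t=1s (window 0): DENY
  req#7 t=1s (window 0): DENY
  req#8 t=1s (window 0): DENY
  req#9 t=2s (window 0): DENY
  req#10 t=2s (window 0): DENY
  req#11 t=2s (window 0): DENY
  req#12 t=2s (window 0): DENY
  req#13 t=2s (window 0): DENY
  req#14 t=3s (window 1): ALLOW
  req#15 t=3s (window 1): ALLOW
  req#16 t=3s (window 1): DENY
  req#17 t=3s (window 1): DENY
  req#18 t=4s (window 1): DENY
  req#19 t=4s (window 1): DENY
  req#20 t=4s (window 1): DENY
  req#21 t=4s (window 1): DENY
  req#22 t=4s (window 1): DENY
  req#23 t=5s (window 1): DENY
  req#24 t=5s (window 1): DENY
  req#25 t=5s (window 1): DENY

Allowed counts by window: 2 2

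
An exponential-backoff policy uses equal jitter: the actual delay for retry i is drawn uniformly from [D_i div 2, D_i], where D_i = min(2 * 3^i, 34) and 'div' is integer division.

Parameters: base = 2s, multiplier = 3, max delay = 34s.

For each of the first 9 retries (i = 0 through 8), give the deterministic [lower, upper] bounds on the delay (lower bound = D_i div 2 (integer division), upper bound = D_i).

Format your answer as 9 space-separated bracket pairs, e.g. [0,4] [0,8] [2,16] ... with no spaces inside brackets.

Answer: [1,2] [3,6] [9,18] [17,34] [17,34] [17,34] [17,34] [17,34] [17,34]

Derivation:
Computing bounds per retry:
  i=0: D_i=min(2*3^0,34)=2, bounds=[1,2]
  i=1: D_i=min(2*3^1,34)=6, bounds=[3,6]
  i=2: D_i=min(2*3^2,34)=18, bounds=[9,18]
  i=3: D_i=min(2*3^3,34)=34, bounds=[17,34]
  i=4: D_i=min(2*3^4,34)=34, bounds=[17,34]
  i=5: D_i=min(2*3^5,34)=34, bounds=[17,34]
  i=6: D_i=min(2*3^6,34)=34, bounds=[17,34]
  i=7: D_i=min(2*3^7,34)=34, bounds=[17,34]
  i=8: D_i=min(2*3^8,34)=34, bounds=[17,34]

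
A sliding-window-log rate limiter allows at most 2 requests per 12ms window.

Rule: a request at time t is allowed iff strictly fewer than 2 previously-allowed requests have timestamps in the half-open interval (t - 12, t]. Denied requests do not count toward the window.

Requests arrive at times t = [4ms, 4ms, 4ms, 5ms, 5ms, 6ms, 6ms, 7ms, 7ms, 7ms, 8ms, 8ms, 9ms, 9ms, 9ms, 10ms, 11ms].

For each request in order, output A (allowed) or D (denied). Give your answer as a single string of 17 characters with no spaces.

Answer: AADDDDDDDDDDDDDDD

Derivation:
Tracking allowed requests in the window:
  req#1 t=4ms: ALLOW
  req#2 t=4ms: ALLOW
  req#3 t=4ms: DENY
  req#4 t=5ms: DENY
  req#5 t=5ms: DENY
  req#6 t=6ms: DENY
  req#7 t=6ms: DENY
  req#8 t=7ms: DENY
  req#9 t=7ms: DENY
  req#10 t=7ms: DENY
  req#11 t=8ms: DENY
  req#12 t=8ms: DENY
  req#13 t=9ms: DENY
  req#14 t=9ms: DENY
  req#15 t=9ms: DENY
  req#16 t=10ms: DENY
  req#17 t=11ms: DENY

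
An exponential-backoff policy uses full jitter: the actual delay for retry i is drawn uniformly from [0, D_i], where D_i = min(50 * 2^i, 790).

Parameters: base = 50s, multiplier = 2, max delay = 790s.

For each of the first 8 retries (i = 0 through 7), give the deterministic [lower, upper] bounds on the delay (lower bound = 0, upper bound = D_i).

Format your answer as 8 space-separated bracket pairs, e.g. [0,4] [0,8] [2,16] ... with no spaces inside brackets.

Answer: [0,50] [0,100] [0,200] [0,400] [0,790] [0,790] [0,790] [0,790]

Derivation:
Computing bounds per retry:
  i=0: D_i=min(50*2^0,790)=50, bounds=[0,50]
  i=1: D_i=min(50*2^1,790)=100, bounds=[0,100]
  i=2: D_i=min(50*2^2,790)=200, bounds=[0,200]
  i=3: D_i=min(50*2^3,790)=400, bounds=[0,400]
  i=4: D_i=min(50*2^4,790)=790, bounds=[0,790]
  i=5: D_i=min(50*2^5,790)=790, bounds=[0,790]
  i=6: D_i=min(50*2^6,790)=790, bounds=[0,790]
  i=7: D_i=min(50*2^7,790)=790, bounds=[0,790]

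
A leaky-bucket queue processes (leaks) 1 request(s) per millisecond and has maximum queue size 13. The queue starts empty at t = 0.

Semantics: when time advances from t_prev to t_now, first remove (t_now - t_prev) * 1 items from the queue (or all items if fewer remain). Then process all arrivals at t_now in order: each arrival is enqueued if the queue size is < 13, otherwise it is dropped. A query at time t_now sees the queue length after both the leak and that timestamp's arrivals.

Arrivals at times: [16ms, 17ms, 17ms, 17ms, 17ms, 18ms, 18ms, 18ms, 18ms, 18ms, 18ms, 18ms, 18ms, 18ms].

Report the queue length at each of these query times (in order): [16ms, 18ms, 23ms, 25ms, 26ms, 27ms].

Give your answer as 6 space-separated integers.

Queue lengths at query times:
  query t=16ms: backlog = 1
  query t=18ms: backlog = 12
  query t=23ms: backlog = 7
  query t=25ms: backlog = 5
  query t=26ms: backlog = 4
  query t=27ms: backlog = 3

Answer: 1 12 7 5 4 3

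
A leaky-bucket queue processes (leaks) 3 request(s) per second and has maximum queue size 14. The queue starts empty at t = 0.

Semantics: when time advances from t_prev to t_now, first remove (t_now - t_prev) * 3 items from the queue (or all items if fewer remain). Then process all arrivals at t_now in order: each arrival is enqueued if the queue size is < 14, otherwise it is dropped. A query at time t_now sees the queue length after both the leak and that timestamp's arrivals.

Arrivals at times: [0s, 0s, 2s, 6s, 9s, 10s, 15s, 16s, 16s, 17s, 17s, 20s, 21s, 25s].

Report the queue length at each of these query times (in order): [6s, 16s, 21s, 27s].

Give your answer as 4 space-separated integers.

Answer: 1 2 1 0

Derivation:
Queue lengths at query times:
  query t=6s: backlog = 1
  query t=16s: backlog = 2
  query t=21s: backlog = 1
  query t=27s: backlog = 0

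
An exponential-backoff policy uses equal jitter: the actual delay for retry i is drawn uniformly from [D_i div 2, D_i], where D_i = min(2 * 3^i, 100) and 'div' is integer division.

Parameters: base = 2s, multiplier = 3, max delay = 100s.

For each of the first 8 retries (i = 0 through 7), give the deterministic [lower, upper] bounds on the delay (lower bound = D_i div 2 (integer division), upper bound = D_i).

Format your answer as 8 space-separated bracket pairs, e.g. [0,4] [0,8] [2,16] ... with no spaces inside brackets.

Answer: [1,2] [3,6] [9,18] [27,54] [50,100] [50,100] [50,100] [50,100]

Derivation:
Computing bounds per retry:
  i=0: D_i=min(2*3^0,100)=2, bounds=[1,2]
  i=1: D_i=min(2*3^1,100)=6, bounds=[3,6]
  i=2: D_i=min(2*3^2,100)=18, bounds=[9,18]
  i=3: D_i=min(2*3^3,100)=54, bounds=[27,54]
  i=4: D_i=min(2*3^4,100)=100, bounds=[50,100]
  i=5: D_i=min(2*3^5,100)=100, bounds=[50,100]
  i=6: D_i=min(2*3^6,100)=100, bounds=[50,100]
  i=7: D_i=min(2*3^7,100)=100, bounds=[50,100]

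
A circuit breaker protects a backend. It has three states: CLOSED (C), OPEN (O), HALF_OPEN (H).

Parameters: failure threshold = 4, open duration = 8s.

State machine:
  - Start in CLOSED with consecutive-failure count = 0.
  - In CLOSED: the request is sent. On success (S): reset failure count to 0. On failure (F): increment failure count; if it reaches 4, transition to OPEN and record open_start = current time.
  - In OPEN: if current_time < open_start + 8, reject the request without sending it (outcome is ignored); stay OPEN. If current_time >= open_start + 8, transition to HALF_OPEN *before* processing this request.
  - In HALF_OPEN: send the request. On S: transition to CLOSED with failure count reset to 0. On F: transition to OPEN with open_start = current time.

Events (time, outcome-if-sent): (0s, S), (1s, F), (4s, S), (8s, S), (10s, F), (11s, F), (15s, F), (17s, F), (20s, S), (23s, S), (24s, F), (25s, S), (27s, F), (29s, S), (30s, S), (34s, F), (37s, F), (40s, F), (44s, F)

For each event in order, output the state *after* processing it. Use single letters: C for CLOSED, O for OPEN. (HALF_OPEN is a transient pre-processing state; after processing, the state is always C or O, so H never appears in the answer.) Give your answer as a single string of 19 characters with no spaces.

Answer: CCCCCCCOOOOCCCCCCCO

Derivation:
State after each event:
  event#1 t=0s outcome=S: state=CLOSED
  event#2 t=1s outcome=F: state=CLOSED
  event#3 t=4s outcome=S: state=CLOSED
  event#4 t=8s outcome=S: state=CLOSED
  event#5 t=10s outcome=F: state=CLOSED
  event#6 t=11s outcome=F: state=CLOSED
  event#7 t=15s outcome=F: state=CLOSED
  event#8 t=17s outcome=F: state=OPEN
  event#9 t=20s outcome=S: state=OPEN
  event#10 t=23s outcome=S: state=OPEN
  event#11 t=24s outcome=F: state=OPEN
  event#12 t=25s outcome=S: state=CLOSED
  event#13 t=27s outcome=F: state=CLOSED
  event#14 t=29s outcome=S: state=CLOSED
  event#15 t=30s outcome=S: state=CLOSED
  event#16 t=34s outcome=F: state=CLOSED
  event#17 t=37s outcome=F: state=CLOSED
  event#18 t=40s outcome=F: state=CLOSED
  event#19 t=44s outcome=F: state=OPEN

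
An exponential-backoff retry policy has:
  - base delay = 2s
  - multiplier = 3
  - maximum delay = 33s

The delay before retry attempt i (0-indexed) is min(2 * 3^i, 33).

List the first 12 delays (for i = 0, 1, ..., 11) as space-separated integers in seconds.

Answer: 2 6 18 33 33 33 33 33 33 33 33 33

Derivation:
Computing each delay:
  i=0: min(2*3^0, 33) = 2
  i=1: min(2*3^1, 33) = 6
  i=2: min(2*3^2, 33) = 18
  i=3: min(2*3^3, 33) = 33
  i=4: min(2*3^4, 33) = 33
  i=5: min(2*3^5, 33) = 33
  i=6: min(2*3^6, 33) = 33
  i=7: min(2*3^7, 33) = 33
  i=8: min(2*3^8, 33) = 33
  i=9: min(2*3^9, 33) = 33
  i=10: min(2*3^10, 33) = 33
  i=11: min(2*3^11, 33) = 33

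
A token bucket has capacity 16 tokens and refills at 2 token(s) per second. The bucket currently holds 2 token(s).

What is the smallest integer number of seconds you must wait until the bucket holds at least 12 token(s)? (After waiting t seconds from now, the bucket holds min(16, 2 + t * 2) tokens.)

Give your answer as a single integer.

Answer: 5

Derivation:
Need 2 + t * 2 >= 12, so t >= 10/2.
Smallest integer t = ceil(10/2) = 5.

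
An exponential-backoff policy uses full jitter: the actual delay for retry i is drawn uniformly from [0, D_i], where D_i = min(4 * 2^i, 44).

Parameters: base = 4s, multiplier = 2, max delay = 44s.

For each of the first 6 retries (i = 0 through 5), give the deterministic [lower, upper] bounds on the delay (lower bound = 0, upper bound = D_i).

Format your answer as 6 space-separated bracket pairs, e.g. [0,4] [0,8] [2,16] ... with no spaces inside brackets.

Answer: [0,4] [0,8] [0,16] [0,32] [0,44] [0,44]

Derivation:
Computing bounds per retry:
  i=0: D_i=min(4*2^0,44)=4, bounds=[0,4]
  i=1: D_i=min(4*2^1,44)=8, bounds=[0,8]
  i=2: D_i=min(4*2^2,44)=16, bounds=[0,16]
  i=3: D_i=min(4*2^3,44)=32, bounds=[0,32]
  i=4: D_i=min(4*2^4,44)=44, bounds=[0,44]
  i=5: D_i=min(4*2^5,44)=44, bounds=[0,44]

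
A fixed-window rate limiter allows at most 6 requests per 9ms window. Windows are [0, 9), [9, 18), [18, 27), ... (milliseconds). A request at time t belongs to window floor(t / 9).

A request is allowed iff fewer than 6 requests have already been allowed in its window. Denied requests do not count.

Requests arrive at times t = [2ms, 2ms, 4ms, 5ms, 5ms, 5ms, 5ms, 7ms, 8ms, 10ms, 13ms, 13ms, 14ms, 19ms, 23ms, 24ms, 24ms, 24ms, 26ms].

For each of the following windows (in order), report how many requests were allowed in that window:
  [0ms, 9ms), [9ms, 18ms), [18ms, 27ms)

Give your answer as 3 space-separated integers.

Answer: 6 4 6

Derivation:
Processing requests:
  req#1 t=2ms (window 0): ALLOW
  req#2 t=2ms (window 0): ALLOW
  req#3 t=4ms (window 0): ALLOW
  req#4 t=5ms (window 0): ALLOW
  req#5 t=5ms (window 0): ALLOW
  req#6 t=5ms (window 0): ALLOW
  req#7 t=5ms (window 0): DENY
  req#8 t=7ms (window 0): DENY
  req#9 t=8ms (window 0): DENY
  req#10 t=10ms (window 1): ALLOW
  req#11 t=13ms (window 1): ALLOW
  req#12 t=13ms (window 1): ALLOW
  req#13 t=14ms (window 1): ALLOW
  req#14 t=19ms (window 2): ALLOW
  req#15 t=23ms (window 2): ALLOW
  req#16 t=24ms (window 2): ALLOW
  req#17 t=24ms (window 2): ALLOW
  req#18 t=24ms (window 2): ALLOW
  req#19 t=26ms (window 2): ALLOW

Allowed counts by window: 6 4 6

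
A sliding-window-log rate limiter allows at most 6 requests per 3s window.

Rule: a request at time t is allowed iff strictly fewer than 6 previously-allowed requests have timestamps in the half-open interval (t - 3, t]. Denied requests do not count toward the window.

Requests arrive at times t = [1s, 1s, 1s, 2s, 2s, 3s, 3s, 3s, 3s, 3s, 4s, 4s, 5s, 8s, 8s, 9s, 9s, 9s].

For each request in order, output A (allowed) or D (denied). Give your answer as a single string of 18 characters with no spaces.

Tracking allowed requests in the window:
  req#1 t=1s: ALLOW
  req#2 t=1s: ALLOW
  req#3 t=1s: ALLOW
  req#4 t=2s: ALLOW
  req#5 t=2s: ALLOW
  req#6 t=3s: ALLOW
  req#7 t=3s: DENY
  req#8 t=3s: DENY
  req#9 t=3s: DENY
  req#10 t=3s: DENY
  req#11 t=4s: ALLOW
  req#12 t=4s: ALLOW
  req#13 t=5s: ALLOW
  req#14 t=8s: ALLOW
  req#15 t=8s: ALLOW
  req#16 t=9s: ALLOW
  req#17 t=9s: ALLOW
  req#18 t=9s: ALLOW

Answer: AAAAAADDDDAAAAAAAA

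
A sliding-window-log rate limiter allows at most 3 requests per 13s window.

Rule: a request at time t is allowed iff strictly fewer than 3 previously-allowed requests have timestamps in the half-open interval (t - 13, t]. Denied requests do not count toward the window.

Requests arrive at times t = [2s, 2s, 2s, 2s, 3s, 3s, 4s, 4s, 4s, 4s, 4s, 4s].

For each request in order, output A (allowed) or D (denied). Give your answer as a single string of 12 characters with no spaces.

Tracking allowed requests in the window:
  req#1 t=2s: ALLOW
  req#2 t=2s: ALLOW
  req#3 t=2s: ALLOW
  req#4 t=2s: DENY
  req#5 t=3s: DENY
  req#6 t=3s: DENY
  req#7 t=4s: DENY
  req#8 t=4s: DENY
  req#9 t=4s: DENY
  req#10 t=4s: DENY
  req#11 t=4s: DENY
  req#12 t=4s: DENY

Answer: AAADDDDDDDDD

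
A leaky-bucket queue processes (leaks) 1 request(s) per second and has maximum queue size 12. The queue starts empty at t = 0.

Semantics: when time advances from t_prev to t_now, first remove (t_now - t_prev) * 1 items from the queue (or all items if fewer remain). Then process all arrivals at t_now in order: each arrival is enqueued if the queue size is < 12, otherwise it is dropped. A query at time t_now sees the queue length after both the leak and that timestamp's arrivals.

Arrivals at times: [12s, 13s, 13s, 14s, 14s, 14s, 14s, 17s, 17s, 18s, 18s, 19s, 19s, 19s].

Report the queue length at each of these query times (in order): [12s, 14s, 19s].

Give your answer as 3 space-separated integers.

Answer: 1 5 7

Derivation:
Queue lengths at query times:
  query t=12s: backlog = 1
  query t=14s: backlog = 5
  query t=19s: backlog = 7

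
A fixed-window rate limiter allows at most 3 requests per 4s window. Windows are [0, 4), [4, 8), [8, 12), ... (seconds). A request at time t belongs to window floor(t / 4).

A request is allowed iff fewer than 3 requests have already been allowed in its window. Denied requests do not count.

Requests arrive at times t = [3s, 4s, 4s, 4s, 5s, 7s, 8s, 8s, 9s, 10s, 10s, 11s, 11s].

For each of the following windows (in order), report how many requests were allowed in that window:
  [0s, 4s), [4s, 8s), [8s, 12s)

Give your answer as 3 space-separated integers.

Processing requests:
  req#1 t=3s (window 0): ALLOW
  req#2 t=4s (window 1): ALLOW
  req#3 t=4s (window 1): ALLOW
  req#4 t=4s (window 1): ALLOW
  req#5 t=5s (window 1): DENY
  req#6 t=7s (window 1): DENY
  req#7 t=8s (window 2): ALLOW
  req#8 t=8s (window 2): ALLOW
  req#9 t=9s (window 2): ALLOW
  req#10 t=10s (window 2): DENY
  req#11 t=10s (window 2): DENY
  req#12 t=11s (window 2): DENY
  req#13 t=11s (window 2): DENY

Allowed counts by window: 1 3 3

Answer: 1 3 3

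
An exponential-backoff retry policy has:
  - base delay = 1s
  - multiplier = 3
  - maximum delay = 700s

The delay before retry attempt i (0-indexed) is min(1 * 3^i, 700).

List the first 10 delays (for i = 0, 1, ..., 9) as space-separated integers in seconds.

Computing each delay:
  i=0: min(1*3^0, 700) = 1
  i=1: min(1*3^1, 700) = 3
  i=2: min(1*3^2, 700) = 9
  i=3: min(1*3^3, 700) = 27
  i=4: min(1*3^4, 700) = 81
  i=5: min(1*3^5, 700) = 243
  i=6: min(1*3^6, 700) = 700
  i=7: min(1*3^7, 700) = 700
  i=8: min(1*3^8, 700) = 700
  i=9: min(1*3^9, 700) = 700

Answer: 1 3 9 27 81 243 700 700 700 700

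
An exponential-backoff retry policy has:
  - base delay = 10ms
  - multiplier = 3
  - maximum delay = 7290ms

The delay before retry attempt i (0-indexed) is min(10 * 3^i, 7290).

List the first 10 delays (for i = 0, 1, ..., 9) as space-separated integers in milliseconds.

Computing each delay:
  i=0: min(10*3^0, 7290) = 10
  i=1: min(10*3^1, 7290) = 30
  i=2: min(10*3^2, 7290) = 90
  i=3: min(10*3^3, 7290) = 270
  i=4: min(10*3^4, 7290) = 810
  i=5: min(10*3^5, 7290) = 2430
  i=6: min(10*3^6, 7290) = 7290
  i=7: min(10*3^7, 7290) = 7290
  i=8: min(10*3^8, 7290) = 7290
  i=9: min(10*3^9, 7290) = 7290

Answer: 10 30 90 270 810 2430 7290 7290 7290 7290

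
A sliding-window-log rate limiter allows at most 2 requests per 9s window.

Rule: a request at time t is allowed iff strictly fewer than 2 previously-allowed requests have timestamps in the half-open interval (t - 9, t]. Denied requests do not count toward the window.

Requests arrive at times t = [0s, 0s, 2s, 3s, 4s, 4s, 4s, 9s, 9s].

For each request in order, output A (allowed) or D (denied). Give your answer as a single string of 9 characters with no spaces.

Tracking allowed requests in the window:
  req#1 t=0s: ALLOW
  req#2 t=0s: ALLOW
  req#3 t=2s: DENY
  req#4 t=3s: DENY
  req#5 t=4s: DENY
  req#6 t=4s: DENY
  req#7 t=4s: DENY
  req#8 t=9s: ALLOW
  req#9 t=9s: ALLOW

Answer: AADDDDDAA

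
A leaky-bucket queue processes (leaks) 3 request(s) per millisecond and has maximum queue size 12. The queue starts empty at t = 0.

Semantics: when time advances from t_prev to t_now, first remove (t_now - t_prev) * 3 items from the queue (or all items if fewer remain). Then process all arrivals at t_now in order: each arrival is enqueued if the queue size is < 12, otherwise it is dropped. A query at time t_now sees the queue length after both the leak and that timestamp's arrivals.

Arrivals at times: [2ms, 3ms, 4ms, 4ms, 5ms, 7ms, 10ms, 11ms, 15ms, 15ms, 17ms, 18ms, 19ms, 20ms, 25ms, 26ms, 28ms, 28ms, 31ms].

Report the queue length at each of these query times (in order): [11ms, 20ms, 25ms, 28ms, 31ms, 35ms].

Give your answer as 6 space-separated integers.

Answer: 1 1 1 2 1 0

Derivation:
Queue lengths at query times:
  query t=11ms: backlog = 1
  query t=20ms: backlog = 1
  query t=25ms: backlog = 1
  query t=28ms: backlog = 2
  query t=31ms: backlog = 1
  query t=35ms: backlog = 0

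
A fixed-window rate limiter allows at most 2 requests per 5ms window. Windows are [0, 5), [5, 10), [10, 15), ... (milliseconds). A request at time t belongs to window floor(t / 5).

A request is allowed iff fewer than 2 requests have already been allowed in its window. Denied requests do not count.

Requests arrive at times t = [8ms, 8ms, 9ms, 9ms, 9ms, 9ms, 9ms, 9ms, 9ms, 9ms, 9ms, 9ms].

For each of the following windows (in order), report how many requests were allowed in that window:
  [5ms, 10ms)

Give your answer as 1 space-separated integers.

Processing requests:
  req#1 t=8ms (window 1): ALLOW
  req#2 t=8ms (window 1): ALLOW
  req#3 t=9ms (window 1): DENY
  req#4 t=9ms (window 1): DENY
  req#5 t=9ms (window 1): DENY
  req#6 t=9ms (window 1): DENY
  req#7 t=9ms (window 1): DENY
  req#8 t=9ms (window 1): DENY
  req#9 t=9ms (window 1): DENY
  req#10 t=9ms (window 1): DENY
  req#11 t=9ms (window 1): DENY
  req#12 t=9ms (window 1): DENY

Allowed counts by window: 2

Answer: 2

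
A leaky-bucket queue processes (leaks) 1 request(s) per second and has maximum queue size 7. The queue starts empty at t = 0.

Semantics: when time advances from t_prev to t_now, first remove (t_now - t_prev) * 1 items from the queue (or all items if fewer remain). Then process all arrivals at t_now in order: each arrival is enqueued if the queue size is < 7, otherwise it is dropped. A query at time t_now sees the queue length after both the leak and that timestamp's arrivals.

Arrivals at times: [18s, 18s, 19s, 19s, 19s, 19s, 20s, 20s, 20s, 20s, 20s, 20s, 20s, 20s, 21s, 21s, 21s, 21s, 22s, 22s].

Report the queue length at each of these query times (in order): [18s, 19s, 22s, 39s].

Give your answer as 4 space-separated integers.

Answer: 2 5 7 0

Derivation:
Queue lengths at query times:
  query t=18s: backlog = 2
  query t=19s: backlog = 5
  query t=22s: backlog = 7
  query t=39s: backlog = 0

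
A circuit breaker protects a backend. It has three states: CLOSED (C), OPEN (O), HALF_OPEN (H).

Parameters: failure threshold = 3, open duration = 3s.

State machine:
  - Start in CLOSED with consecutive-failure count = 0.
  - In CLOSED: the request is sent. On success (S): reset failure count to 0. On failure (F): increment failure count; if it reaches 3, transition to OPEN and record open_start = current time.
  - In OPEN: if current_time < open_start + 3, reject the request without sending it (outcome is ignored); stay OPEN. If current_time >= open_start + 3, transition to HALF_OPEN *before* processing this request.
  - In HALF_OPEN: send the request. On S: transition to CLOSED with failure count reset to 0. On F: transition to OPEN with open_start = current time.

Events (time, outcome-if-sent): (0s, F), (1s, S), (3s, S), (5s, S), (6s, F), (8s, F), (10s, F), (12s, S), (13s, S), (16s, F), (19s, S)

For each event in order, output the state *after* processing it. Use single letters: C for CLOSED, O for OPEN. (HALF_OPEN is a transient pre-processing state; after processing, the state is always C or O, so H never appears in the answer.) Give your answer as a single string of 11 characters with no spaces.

Answer: CCCCCCOOCCC

Derivation:
State after each event:
  event#1 t=0s outcome=F: state=CLOSED
  event#2 t=1s outcome=S: state=CLOSED
  event#3 t=3s outcome=S: state=CLOSED
  event#4 t=5s outcome=S: state=CLOSED
  event#5 t=6s outcome=F: state=CLOSED
  event#6 t=8s outcome=F: state=CLOSED
  event#7 t=10s outcome=F: state=OPEN
  event#8 t=12s outcome=S: state=OPEN
  event#9 t=13s outcome=S: state=CLOSED
  event#10 t=16s outcome=F: state=CLOSED
  event#11 t=19s outcome=S: state=CLOSED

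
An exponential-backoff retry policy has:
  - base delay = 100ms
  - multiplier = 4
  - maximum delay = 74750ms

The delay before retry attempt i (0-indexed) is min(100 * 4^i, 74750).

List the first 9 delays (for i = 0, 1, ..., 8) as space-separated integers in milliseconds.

Answer: 100 400 1600 6400 25600 74750 74750 74750 74750

Derivation:
Computing each delay:
  i=0: min(100*4^0, 74750) = 100
  i=1: min(100*4^1, 74750) = 400
  i=2: min(100*4^2, 74750) = 1600
  i=3: min(100*4^3, 74750) = 6400
  i=4: min(100*4^4, 74750) = 25600
  i=5: min(100*4^5, 74750) = 74750
  i=6: min(100*4^6, 74750) = 74750
  i=7: min(100*4^7, 74750) = 74750
  i=8: min(100*4^8, 74750) = 74750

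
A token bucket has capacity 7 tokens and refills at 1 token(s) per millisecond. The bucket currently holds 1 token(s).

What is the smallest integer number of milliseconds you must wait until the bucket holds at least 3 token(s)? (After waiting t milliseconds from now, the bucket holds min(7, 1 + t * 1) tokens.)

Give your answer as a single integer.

Need 1 + t * 1 >= 3, so t >= 2/1.
Smallest integer t = ceil(2/1) = 2.

Answer: 2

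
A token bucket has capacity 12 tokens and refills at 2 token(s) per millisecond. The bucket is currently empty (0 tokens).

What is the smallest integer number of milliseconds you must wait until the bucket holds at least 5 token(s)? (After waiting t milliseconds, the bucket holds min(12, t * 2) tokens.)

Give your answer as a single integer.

Answer: 3

Derivation:
Need t * 2 >= 5, so t >= 5/2.
Smallest integer t = ceil(5/2) = 3.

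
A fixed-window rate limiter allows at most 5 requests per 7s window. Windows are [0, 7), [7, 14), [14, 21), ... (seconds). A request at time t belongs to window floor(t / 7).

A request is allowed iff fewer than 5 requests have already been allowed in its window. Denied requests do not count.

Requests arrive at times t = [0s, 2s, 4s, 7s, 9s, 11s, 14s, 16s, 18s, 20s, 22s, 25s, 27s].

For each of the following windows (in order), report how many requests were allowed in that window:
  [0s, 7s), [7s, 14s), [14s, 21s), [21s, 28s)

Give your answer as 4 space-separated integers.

Processing requests:
  req#1 t=0s (window 0): ALLOW
  req#2 t=2s (window 0): ALLOW
  req#3 t=4s (window 0): ALLOW
  req#4 t=7s (window 1): ALLOW
  req#5 t=9s (window 1): ALLOW
  req#6 t=11s (window 1): ALLOW
  req#7 t=14s (window 2): ALLOW
  req#8 t=16s (window 2): ALLOW
  req#9 t=18s (window 2): ALLOW
  req#10 t=20s (window 2): ALLOW
  req#11 t=22s (window 3): ALLOW
  req#12 t=25s (window 3): ALLOW
  req#13 t=27s (window 3): ALLOW

Allowed counts by window: 3 3 4 3

Answer: 3 3 4 3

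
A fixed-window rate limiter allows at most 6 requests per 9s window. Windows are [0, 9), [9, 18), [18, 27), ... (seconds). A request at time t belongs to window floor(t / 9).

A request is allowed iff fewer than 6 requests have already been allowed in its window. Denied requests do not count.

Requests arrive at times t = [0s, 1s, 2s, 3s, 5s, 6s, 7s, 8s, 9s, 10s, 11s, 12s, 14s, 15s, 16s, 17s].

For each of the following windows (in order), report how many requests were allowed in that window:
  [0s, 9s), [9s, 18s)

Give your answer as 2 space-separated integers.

Answer: 6 6

Derivation:
Processing requests:
  req#1 t=0s (window 0): ALLOW
  req#2 t=1s (window 0): ALLOW
  req#3 t=2s (window 0): ALLOW
  req#4 t=3s (window 0): ALLOW
  req#5 t=5s (window 0): ALLOW
  req#6 t=6s (window 0): ALLOW
  req#7 t=7s (window 0): DENY
  req#8 t=8s (window 0): DENY
  req#9 t=9s (window 1): ALLOW
  req#10 t=10s (window 1): ALLOW
  req#11 t=11s (window 1): ALLOW
  req#12 t=12s (window 1): ALLOW
  req#13 t=14s (window 1): ALLOW
  req#14 t=15s (window 1): ALLOW
  req#15 t=16s (window 1): DENY
  req#16 t=17s (window 1): DENY

Allowed counts by window: 6 6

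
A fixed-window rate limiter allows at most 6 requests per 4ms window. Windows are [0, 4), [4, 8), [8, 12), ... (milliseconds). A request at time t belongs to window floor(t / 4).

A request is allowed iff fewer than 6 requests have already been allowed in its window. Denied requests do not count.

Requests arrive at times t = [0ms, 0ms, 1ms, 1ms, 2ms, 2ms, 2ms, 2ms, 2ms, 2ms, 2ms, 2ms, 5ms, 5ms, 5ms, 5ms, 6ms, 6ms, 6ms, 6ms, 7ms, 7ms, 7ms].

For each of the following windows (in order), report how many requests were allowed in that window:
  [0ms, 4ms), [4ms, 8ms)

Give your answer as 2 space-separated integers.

Answer: 6 6

Derivation:
Processing requests:
  req#1 t=0ms (window 0): ALLOW
  req#2 t=0ms (window 0): ALLOW
  req#3 t=1ms (window 0): ALLOW
  req#4 t=1ms (window 0): ALLOW
  req#5 t=2ms (window 0): ALLOW
  req#6 t=2ms (window 0): ALLOW
  req#7 t=2ms (window 0): DENY
  req#8 t=2ms (window 0): DENY
  req#9 t=2ms (window 0): DENY
  req#10 t=2ms (window 0): DENY
  req#11 t=2ms (window 0): DENY
  req#12 t=2ms (window 0): DENY
  req#13 t=5ms (window 1): ALLOW
  req#14 t=5ms (window 1): ALLOW
  req#15 t=5ms (window 1): ALLOW
  req#16 t=5ms (window 1): ALLOW
  req#17 t=6ms (window 1): ALLOW
  req#18 t=6ms (window 1): ALLOW
  req#19 t=6ms (window 1): DENY
  req#20 t=6ms (window 1): DENY
  req#21 t=7ms (window 1): DENY
  req#22 t=7ms (window 1): DENY
  req#23 t=7ms (window 1): DENY

Allowed counts by window: 6 6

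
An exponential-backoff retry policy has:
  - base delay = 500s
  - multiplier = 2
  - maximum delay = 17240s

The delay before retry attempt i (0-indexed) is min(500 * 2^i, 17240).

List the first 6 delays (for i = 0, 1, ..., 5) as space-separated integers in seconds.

Answer: 500 1000 2000 4000 8000 16000

Derivation:
Computing each delay:
  i=0: min(500*2^0, 17240) = 500
  i=1: min(500*2^1, 17240) = 1000
  i=2: min(500*2^2, 17240) = 2000
  i=3: min(500*2^3, 17240) = 4000
  i=4: min(500*2^4, 17240) = 8000
  i=5: min(500*2^5, 17240) = 16000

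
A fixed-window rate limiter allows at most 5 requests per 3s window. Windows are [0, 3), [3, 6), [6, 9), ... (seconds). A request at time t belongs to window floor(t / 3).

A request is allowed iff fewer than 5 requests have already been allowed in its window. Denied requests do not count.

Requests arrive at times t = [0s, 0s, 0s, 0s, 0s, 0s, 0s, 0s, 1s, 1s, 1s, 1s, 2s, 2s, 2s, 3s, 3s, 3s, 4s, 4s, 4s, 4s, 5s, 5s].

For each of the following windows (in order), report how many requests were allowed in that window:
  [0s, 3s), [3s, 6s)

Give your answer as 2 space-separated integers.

Processing requests:
  req#1 t=0s (window 0): ALLOW
  req#2 t=0s (window 0): ALLOW
  req#3 t=0s (window 0): ALLOW
  req#4 t=0s (window 0): ALLOW
  req#5 t=0s (window 0): ALLOW
  req#6 t=0s (window 0): DENY
  req#7 t=0s (window 0): DENY
  req#8 t=0s (window 0): DENY
  req#9 t=1s (window 0): DENY
  req#10 t=1s (window 0): DENY
  req#11 t=1s (window 0): DENY
  req#12 t=1s (window 0): DENY
  req#13 t=2s (window 0): DENY
  req#14 t=2s (window 0): DENY
  req#15 t=2s (window 0): DENY
  req#16 t=3s (window 1): ALLOW
  req#17 t=3s (window 1): ALLOW
  req#18 t=3s (window 1): ALLOW
  req#19 t=4s (window 1): ALLOW
  req#20 t=4s (window 1): ALLOW
  req#21 t=4s (window 1): DENY
  req#22 t=4s (window 1): DENY
  req#23 t=5s (window 1): DENY
  req#24 t=5s (window 1): DENY

Allowed counts by window: 5 5

Answer: 5 5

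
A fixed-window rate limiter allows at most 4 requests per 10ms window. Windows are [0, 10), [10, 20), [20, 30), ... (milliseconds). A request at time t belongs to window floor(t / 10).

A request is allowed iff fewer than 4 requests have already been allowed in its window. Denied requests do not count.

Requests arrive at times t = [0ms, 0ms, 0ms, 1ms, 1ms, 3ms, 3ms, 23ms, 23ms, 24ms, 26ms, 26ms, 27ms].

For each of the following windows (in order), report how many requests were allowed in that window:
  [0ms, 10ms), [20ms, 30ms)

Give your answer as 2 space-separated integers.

Processing requests:
  req#1 t=0ms (window 0): ALLOW
  req#2 t=0ms (window 0): ALLOW
  req#3 t=0ms (window 0): ALLOW
  req#4 t=1ms (window 0): ALLOW
  req#5 t=1ms (window 0): DENY
  req#6 t=3ms (window 0): DENY
  req#7 t=3ms (window 0): DENY
  req#8 t=23ms (window 2): ALLOW
  req#9 t=23ms (window 2): ALLOW
  req#10 t=24ms (window 2): ALLOW
  req#11 t=26ms (window 2): ALLOW
  req#12 t=26ms (window 2): DENY
  req#13 t=27ms (window 2): DENY

Allowed counts by window: 4 4

Answer: 4 4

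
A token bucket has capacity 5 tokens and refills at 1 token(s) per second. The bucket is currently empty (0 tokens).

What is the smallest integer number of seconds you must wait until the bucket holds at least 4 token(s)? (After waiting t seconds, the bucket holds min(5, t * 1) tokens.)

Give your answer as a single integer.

Need t * 1 >= 4, so t >= 4/1.
Smallest integer t = ceil(4/1) = 4.

Answer: 4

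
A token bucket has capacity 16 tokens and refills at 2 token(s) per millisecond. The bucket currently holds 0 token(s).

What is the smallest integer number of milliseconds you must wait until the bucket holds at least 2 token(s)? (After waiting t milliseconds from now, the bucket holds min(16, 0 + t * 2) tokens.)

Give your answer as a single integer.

Answer: 1

Derivation:
Need 0 + t * 2 >= 2, so t >= 2/2.
Smallest integer t = ceil(2/2) = 1.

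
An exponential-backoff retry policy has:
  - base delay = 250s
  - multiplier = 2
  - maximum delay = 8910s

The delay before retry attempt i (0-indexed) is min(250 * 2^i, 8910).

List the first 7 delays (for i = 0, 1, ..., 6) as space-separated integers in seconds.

Answer: 250 500 1000 2000 4000 8000 8910

Derivation:
Computing each delay:
  i=0: min(250*2^0, 8910) = 250
  i=1: min(250*2^1, 8910) = 500
  i=2: min(250*2^2, 8910) = 1000
  i=3: min(250*2^3, 8910) = 2000
  i=4: min(250*2^4, 8910) = 4000
  i=5: min(250*2^5, 8910) = 8000
  i=6: min(250*2^6, 8910) = 8910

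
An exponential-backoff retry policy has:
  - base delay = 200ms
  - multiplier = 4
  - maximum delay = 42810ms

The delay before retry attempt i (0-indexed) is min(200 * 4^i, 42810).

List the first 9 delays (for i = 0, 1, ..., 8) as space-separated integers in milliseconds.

Computing each delay:
  i=0: min(200*4^0, 42810) = 200
  i=1: min(200*4^1, 42810) = 800
  i=2: min(200*4^2, 42810) = 3200
  i=3: min(200*4^3, 42810) = 12800
  i=4: min(200*4^4, 42810) = 42810
  i=5: min(200*4^5, 42810) = 42810
  i=6: min(200*4^6, 42810) = 42810
  i=7: min(200*4^7, 42810) = 42810
  i=8: min(200*4^8, 42810) = 42810

Answer: 200 800 3200 12800 42810 42810 42810 42810 42810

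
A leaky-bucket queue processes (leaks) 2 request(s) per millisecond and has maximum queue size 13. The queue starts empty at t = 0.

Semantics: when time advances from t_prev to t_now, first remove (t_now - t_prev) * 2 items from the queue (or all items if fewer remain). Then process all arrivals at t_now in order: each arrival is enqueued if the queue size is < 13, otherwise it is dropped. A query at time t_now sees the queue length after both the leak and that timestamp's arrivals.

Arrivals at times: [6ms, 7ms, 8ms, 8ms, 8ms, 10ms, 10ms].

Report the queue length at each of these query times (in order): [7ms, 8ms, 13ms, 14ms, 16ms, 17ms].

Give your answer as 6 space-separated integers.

Queue lengths at query times:
  query t=7ms: backlog = 1
  query t=8ms: backlog = 3
  query t=13ms: backlog = 0
  query t=14ms: backlog = 0
  query t=16ms: backlog = 0
  query t=17ms: backlog = 0

Answer: 1 3 0 0 0 0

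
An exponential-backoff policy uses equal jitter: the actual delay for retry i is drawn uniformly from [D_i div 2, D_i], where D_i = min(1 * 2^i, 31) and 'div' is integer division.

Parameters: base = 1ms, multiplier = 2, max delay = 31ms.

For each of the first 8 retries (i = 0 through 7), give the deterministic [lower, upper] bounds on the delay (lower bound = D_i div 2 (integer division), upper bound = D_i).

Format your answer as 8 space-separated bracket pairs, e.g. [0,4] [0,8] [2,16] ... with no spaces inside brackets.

Computing bounds per retry:
  i=0: D_i=min(1*2^0,31)=1, bounds=[0,1]
  i=1: D_i=min(1*2^1,31)=2, bounds=[1,2]
  i=2: D_i=min(1*2^2,31)=4, bounds=[2,4]
  i=3: D_i=min(1*2^3,31)=8, bounds=[4,8]
  i=4: D_i=min(1*2^4,31)=16, bounds=[8,16]
  i=5: D_i=min(1*2^5,31)=31, bounds=[15,31]
  i=6: D_i=min(1*2^6,31)=31, bounds=[15,31]
  i=7: D_i=min(1*2^7,31)=31, bounds=[15,31]

Answer: [0,1] [1,2] [2,4] [4,8] [8,16] [15,31] [15,31] [15,31]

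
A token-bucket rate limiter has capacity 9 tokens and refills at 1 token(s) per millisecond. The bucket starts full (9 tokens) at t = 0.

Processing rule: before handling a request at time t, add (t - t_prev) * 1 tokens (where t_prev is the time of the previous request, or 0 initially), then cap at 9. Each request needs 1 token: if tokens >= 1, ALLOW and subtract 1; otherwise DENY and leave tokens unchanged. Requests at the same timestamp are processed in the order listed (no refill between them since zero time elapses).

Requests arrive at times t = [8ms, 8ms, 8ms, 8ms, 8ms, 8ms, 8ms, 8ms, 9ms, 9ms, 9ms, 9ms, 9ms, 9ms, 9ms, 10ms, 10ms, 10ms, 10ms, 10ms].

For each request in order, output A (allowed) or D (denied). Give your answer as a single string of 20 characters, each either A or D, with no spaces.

Simulating step by step:
  req#1 t=8ms: ALLOW
  req#2 t=8ms: ALLOW
  req#3 t=8ms: ALLOW
  req#4 t=8ms: ALLOW
  req#5 t=8ms: ALLOW
  req#6 t=8ms: ALLOW
  req#7 t=8ms: ALLOW
  req#8 t=8ms: ALLOW
  req#9 t=9ms: ALLOW
  req#10 t=9ms: ALLOW
  req#11 t=9ms: DENY
  req#12 t=9ms: DENY
  req#13 t=9ms: DENY
  req#14 t=9ms: DENY
  req#15 t=9ms: DENY
  req#16 t=10ms: ALLOW
  req#17 t=10ms: DENY
  req#18 t=10ms: DENY
  req#19 t=10ms: DENY
  req#20 t=10ms: DENY

Answer: AAAAAAAAAADDDDDADDDD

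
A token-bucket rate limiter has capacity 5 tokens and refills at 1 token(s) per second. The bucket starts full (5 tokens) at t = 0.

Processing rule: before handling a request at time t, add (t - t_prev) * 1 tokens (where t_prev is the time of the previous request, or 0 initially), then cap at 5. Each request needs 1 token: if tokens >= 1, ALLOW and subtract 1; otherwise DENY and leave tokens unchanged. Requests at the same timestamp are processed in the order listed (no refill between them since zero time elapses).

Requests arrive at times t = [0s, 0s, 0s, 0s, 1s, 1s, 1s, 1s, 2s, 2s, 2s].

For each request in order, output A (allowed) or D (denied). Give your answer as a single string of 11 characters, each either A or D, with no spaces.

Answer: AAAAAADDADD

Derivation:
Simulating step by step:
  req#1 t=0s: ALLOW
  req#2 t=0s: ALLOW
  req#3 t=0s: ALLOW
  req#4 t=0s: ALLOW
  req#5 t=1s: ALLOW
  req#6 t=1s: ALLOW
  req#7 t=1s: DENY
  req#8 t=1s: DENY
  req#9 t=2s: ALLOW
  req#10 t=2s: DENY
  req#11 t=2s: DENY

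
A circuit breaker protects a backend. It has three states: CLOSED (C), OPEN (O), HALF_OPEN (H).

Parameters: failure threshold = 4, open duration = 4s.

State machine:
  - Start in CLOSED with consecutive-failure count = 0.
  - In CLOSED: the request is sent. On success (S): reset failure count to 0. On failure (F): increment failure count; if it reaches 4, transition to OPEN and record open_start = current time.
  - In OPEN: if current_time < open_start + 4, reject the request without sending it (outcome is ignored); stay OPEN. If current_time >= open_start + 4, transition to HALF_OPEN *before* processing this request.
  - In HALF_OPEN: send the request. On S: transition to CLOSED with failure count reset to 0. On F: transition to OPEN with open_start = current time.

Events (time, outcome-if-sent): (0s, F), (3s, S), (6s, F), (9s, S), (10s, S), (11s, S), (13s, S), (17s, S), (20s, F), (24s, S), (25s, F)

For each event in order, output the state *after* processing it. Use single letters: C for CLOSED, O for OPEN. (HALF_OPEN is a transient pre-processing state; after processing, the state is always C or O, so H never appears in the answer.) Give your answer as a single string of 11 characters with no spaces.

Answer: CCCCCCCCCCC

Derivation:
State after each event:
  event#1 t=0s outcome=F: state=CLOSED
  event#2 t=3s outcome=S: state=CLOSED
  event#3 t=6s outcome=F: state=CLOSED
  event#4 t=9s outcome=S: state=CLOSED
  event#5 t=10s outcome=S: state=CLOSED
  event#6 t=11s outcome=S: state=CLOSED
  event#7 t=13s outcome=S: state=CLOSED
  event#8 t=17s outcome=S: state=CLOSED
  event#9 t=20s outcome=F: state=CLOSED
  event#10 t=24s outcome=S: state=CLOSED
  event#11 t=25s outcome=F: state=CLOSED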